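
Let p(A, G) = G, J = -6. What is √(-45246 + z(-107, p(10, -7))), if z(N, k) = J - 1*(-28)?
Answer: 2*I*√11306 ≈ 212.66*I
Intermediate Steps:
z(N, k) = 22 (z(N, k) = -6 - 1*(-28) = -6 + 28 = 22)
√(-45246 + z(-107, p(10, -7))) = √(-45246 + 22) = √(-45224) = 2*I*√11306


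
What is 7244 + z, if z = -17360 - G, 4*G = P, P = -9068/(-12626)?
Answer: -127726883/12626 ≈ -10116.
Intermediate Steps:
P = 4534/6313 (P = -9068*(-1/12626) = 4534/6313 ≈ 0.71820)
G = 2267/12626 (G = (1/4)*(4534/6313) = 2267/12626 ≈ 0.17955)
z = -219189627/12626 (z = -17360 - 1*2267/12626 = -17360 - 2267/12626 = -219189627/12626 ≈ -17360.)
7244 + z = 7244 - 219189627/12626 = -127726883/12626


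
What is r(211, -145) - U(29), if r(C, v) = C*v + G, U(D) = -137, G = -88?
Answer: -30546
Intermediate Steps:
r(C, v) = -88 + C*v (r(C, v) = C*v - 88 = -88 + C*v)
r(211, -145) - U(29) = (-88 + 211*(-145)) - 1*(-137) = (-88 - 30595) + 137 = -30683 + 137 = -30546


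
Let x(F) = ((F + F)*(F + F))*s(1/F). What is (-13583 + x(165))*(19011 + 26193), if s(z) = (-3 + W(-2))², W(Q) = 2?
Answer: 4308709668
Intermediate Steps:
s(z) = 1 (s(z) = (-3 + 2)² = (-1)² = 1)
x(F) = 4*F² (x(F) = ((F + F)*(F + F))*1 = ((2*F)*(2*F))*1 = (4*F²)*1 = 4*F²)
(-13583 + x(165))*(19011 + 26193) = (-13583 + 4*165²)*(19011 + 26193) = (-13583 + 4*27225)*45204 = (-13583 + 108900)*45204 = 95317*45204 = 4308709668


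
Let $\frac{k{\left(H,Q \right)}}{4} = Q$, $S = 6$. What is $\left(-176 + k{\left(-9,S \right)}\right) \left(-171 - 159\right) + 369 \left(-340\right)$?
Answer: $-75300$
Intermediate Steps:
$k{\left(H,Q \right)} = 4 Q$
$\left(-176 + k{\left(-9,S \right)}\right) \left(-171 - 159\right) + 369 \left(-340\right) = \left(-176 + 4 \cdot 6\right) \left(-171 - 159\right) + 369 \left(-340\right) = \left(-176 + 24\right) \left(-330\right) - 125460 = \left(-152\right) \left(-330\right) - 125460 = 50160 - 125460 = -75300$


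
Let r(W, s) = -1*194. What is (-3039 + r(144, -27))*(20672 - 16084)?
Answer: -14833004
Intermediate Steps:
r(W, s) = -194
(-3039 + r(144, -27))*(20672 - 16084) = (-3039 - 194)*(20672 - 16084) = -3233*4588 = -14833004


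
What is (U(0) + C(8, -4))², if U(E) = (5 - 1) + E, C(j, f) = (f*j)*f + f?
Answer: 16384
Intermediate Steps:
C(j, f) = f + j*f² (C(j, f) = j*f² + f = f + j*f²)
U(E) = 4 + E
(U(0) + C(8, -4))² = ((4 + 0) - 4*(1 - 4*8))² = (4 - 4*(1 - 32))² = (4 - 4*(-31))² = (4 + 124)² = 128² = 16384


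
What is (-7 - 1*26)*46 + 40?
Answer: -1478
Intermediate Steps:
(-7 - 1*26)*46 + 40 = (-7 - 26)*46 + 40 = -33*46 + 40 = -1518 + 40 = -1478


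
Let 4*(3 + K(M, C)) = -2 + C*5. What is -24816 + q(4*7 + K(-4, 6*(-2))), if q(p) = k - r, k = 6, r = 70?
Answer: -24880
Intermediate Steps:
K(M, C) = -7/2 + 5*C/4 (K(M, C) = -3 + (-2 + C*5)/4 = -3 + (-2 + 5*C)/4 = -3 + (-1/2 + 5*C/4) = -7/2 + 5*C/4)
q(p) = -64 (q(p) = 6 - 1*70 = 6 - 70 = -64)
-24816 + q(4*7 + K(-4, 6*(-2))) = -24816 - 64 = -24880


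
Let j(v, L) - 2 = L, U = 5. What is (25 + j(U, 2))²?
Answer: 841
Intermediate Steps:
j(v, L) = 2 + L
(25 + j(U, 2))² = (25 + (2 + 2))² = (25 + 4)² = 29² = 841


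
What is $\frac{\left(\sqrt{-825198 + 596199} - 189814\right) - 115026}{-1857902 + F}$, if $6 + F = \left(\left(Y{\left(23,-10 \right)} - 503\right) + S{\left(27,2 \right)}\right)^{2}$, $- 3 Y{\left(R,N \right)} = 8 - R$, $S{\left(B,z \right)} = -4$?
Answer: $\frac{38105}{200738} - \frac{i \sqrt{228999}}{1605904} \approx 0.18982 - 0.00029799 i$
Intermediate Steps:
$Y{\left(R,N \right)} = - \frac{8}{3} + \frac{R}{3}$ ($Y{\left(R,N \right)} = - \frac{8 - R}{3} = - \frac{8}{3} + \frac{R}{3}$)
$F = 251998$ ($F = -6 + \left(\left(\left(- \frac{8}{3} + \frac{1}{3} \cdot 23\right) - 503\right) - 4\right)^{2} = -6 + \left(\left(\left(- \frac{8}{3} + \frac{23}{3}\right) - 503\right) - 4\right)^{2} = -6 + \left(\left(5 - 503\right) - 4\right)^{2} = -6 + \left(-498 - 4\right)^{2} = -6 + \left(-502\right)^{2} = -6 + 252004 = 251998$)
$\frac{\left(\sqrt{-825198 + 596199} - 189814\right) - 115026}{-1857902 + F} = \frac{\left(\sqrt{-825198 + 596199} - 189814\right) - 115026}{-1857902 + 251998} = \frac{\left(\sqrt{-228999} - 189814\right) - 115026}{-1605904} = \left(\left(i \sqrt{228999} - 189814\right) - 115026\right) \left(- \frac{1}{1605904}\right) = \left(\left(-189814 + i \sqrt{228999}\right) - 115026\right) \left(- \frac{1}{1605904}\right) = \left(-304840 + i \sqrt{228999}\right) \left(- \frac{1}{1605904}\right) = \frac{38105}{200738} - \frac{i \sqrt{228999}}{1605904}$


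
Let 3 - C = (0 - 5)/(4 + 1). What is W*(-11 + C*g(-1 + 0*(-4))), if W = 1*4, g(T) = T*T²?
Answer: -60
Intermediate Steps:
C = 4 (C = 3 - (0 - 5)/(4 + 1) = 3 - (-5)/5 = 3 - 1*(-1) = 3 + 1 = 4)
g(T) = T³
W = 4
W*(-11 + C*g(-1 + 0*(-4))) = 4*(-11 + 4*(-1 + 0*(-4))³) = 4*(-11 + 4*(-1 + 0)³) = 4*(-11 + 4*(-1)³) = 4*(-11 + 4*(-1)) = 4*(-11 - 4) = 4*(-15) = -60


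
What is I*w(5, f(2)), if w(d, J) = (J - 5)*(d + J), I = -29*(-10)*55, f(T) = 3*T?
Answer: 175450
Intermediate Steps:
I = 15950 (I = 290*55 = 15950)
w(d, J) = (-5 + J)*(J + d)
I*w(5, f(2)) = 15950*((3*2)**2 - 15*2 - 5*5 + (3*2)*5) = 15950*(6**2 - 5*6 - 25 + 6*5) = 15950*(36 - 30 - 25 + 30) = 15950*11 = 175450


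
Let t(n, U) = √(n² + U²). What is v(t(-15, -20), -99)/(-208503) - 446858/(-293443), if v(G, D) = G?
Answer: 93163897499/61183745829 ≈ 1.5227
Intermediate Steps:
t(n, U) = √(U² + n²)
v(t(-15, -20), -99)/(-208503) - 446858/(-293443) = √((-20)² + (-15)²)/(-208503) - 446858/(-293443) = √(400 + 225)*(-1/208503) - 446858*(-1/293443) = √625*(-1/208503) + 446858/293443 = 25*(-1/208503) + 446858/293443 = -25/208503 + 446858/293443 = 93163897499/61183745829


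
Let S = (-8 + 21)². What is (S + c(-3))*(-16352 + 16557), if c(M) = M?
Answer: 34030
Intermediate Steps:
S = 169 (S = 13² = 169)
(S + c(-3))*(-16352 + 16557) = (169 - 3)*(-16352 + 16557) = 166*205 = 34030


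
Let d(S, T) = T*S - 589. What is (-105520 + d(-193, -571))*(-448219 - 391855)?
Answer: -3439262956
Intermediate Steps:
d(S, T) = -589 + S*T (d(S, T) = S*T - 589 = -589 + S*T)
(-105520 + d(-193, -571))*(-448219 - 391855) = (-105520 + (-589 - 193*(-571)))*(-448219 - 391855) = (-105520 + (-589 + 110203))*(-840074) = (-105520 + 109614)*(-840074) = 4094*(-840074) = -3439262956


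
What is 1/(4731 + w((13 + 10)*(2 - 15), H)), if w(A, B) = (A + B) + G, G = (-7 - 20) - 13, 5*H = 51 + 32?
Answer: 5/22043 ≈ 0.00022683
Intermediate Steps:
H = 83/5 (H = (51 + 32)/5 = (⅕)*83 = 83/5 ≈ 16.600)
G = -40 (G = -27 - 13 = -40)
w(A, B) = -40 + A + B (w(A, B) = (A + B) - 40 = -40 + A + B)
1/(4731 + w((13 + 10)*(2 - 15), H)) = 1/(4731 + (-40 + (13 + 10)*(2 - 15) + 83/5)) = 1/(4731 + (-40 + 23*(-13) + 83/5)) = 1/(4731 + (-40 - 299 + 83/5)) = 1/(4731 - 1612/5) = 1/(22043/5) = 5/22043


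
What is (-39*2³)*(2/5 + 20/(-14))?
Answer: 11232/35 ≈ 320.91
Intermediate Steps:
(-39*2³)*(2/5 + 20/(-14)) = (-39*8)*(2*(⅕) + 20*(-1/14)) = -312*(⅖ - 10/7) = -312*(-36/35) = 11232/35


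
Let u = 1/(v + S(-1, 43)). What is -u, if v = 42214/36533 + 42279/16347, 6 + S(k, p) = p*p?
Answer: -199068317/367627791886 ≈ -0.00054149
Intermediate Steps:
S(k, p) = -6 + p² (S(k, p) = -6 + p*p = -6 + p²)
v = 744883655/199068317 (v = 42214*(1/36533) + 42279*(1/16347) = 42214/36533 + 14093/5449 = 744883655/199068317 ≈ 3.7418)
u = 199068317/367627791886 (u = 1/(744883655/199068317 + (-6 + 43²)) = 1/(744883655/199068317 + (-6 + 1849)) = 1/(744883655/199068317 + 1843) = 1/(367627791886/199068317) = 199068317/367627791886 ≈ 0.00054149)
-u = -1*199068317/367627791886 = -199068317/367627791886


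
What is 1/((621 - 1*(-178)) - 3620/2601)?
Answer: 2601/2074579 ≈ 0.0012537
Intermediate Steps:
1/((621 - 1*(-178)) - 3620/2601) = 1/((621 + 178) - 3620*1/2601) = 1/(799 - 3620/2601) = 1/(2074579/2601) = 2601/2074579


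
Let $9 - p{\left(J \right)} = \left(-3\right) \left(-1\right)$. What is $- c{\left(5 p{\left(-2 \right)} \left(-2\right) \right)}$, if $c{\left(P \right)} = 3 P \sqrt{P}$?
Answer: $360 i \sqrt{15} \approx 1394.3 i$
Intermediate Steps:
$p{\left(J \right)} = 6$ ($p{\left(J \right)} = 9 - \left(-3\right) \left(-1\right) = 9 - 3 = 6$)
$c{\left(P \right)} = 3 P^{\frac{3}{2}}$
$- c{\left(5 p{\left(-2 \right)} \left(-2\right) \right)} = - 3 \left(5 \cdot 6 \left(-2\right)\right)^{\frac{3}{2}} = - 3 \left(30 \left(-2\right)\right)^{\frac{3}{2}} = - 3 \left(-60\right)^{\frac{3}{2}} = - 3 \left(- 120 i \sqrt{15}\right) = - \left(-360\right) i \sqrt{15} = 360 i \sqrt{15}$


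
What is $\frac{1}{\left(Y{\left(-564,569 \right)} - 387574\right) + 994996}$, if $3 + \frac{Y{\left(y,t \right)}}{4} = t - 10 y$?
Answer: $\frac{1}{632246} \approx 1.5817 \cdot 10^{-6}$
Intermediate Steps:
$Y{\left(y,t \right)} = -12 - 40 y + 4 t$ ($Y{\left(y,t \right)} = -12 + 4 \left(t - 10 y\right) = -12 + \left(- 40 y + 4 t\right) = -12 - 40 y + 4 t$)
$\frac{1}{\left(Y{\left(-564,569 \right)} - 387574\right) + 994996} = \frac{1}{\left(\left(-12 - -22560 + 4 \cdot 569\right) - 387574\right) + 994996} = \frac{1}{\left(\left(-12 + 22560 + 2276\right) - 387574\right) + 994996} = \frac{1}{\left(24824 - 387574\right) + 994996} = \frac{1}{-362750 + 994996} = \frac{1}{632246}$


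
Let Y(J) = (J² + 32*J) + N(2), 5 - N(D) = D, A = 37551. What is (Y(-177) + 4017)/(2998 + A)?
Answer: 29685/40549 ≈ 0.73208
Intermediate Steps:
N(D) = 5 - D
Y(J) = 3 + J² + 32*J (Y(J) = (J² + 32*J) + (5 - 1*2) = (J² + 32*J) + (5 - 2) = (J² + 32*J) + 3 = 3 + J² + 32*J)
(Y(-177) + 4017)/(2998 + A) = ((3 + (-177)² + 32*(-177)) + 4017)/(2998 + 37551) = ((3 + 31329 - 5664) + 4017)/40549 = (25668 + 4017)*(1/40549) = 29685*(1/40549) = 29685/40549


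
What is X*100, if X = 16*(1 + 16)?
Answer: 27200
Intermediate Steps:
X = 272 (X = 16*17 = 272)
X*100 = 272*100 = 27200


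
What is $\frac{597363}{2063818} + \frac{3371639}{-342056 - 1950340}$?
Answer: $- \frac{2794528352977}{2365544063964} \approx -1.1813$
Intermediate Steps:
$\frac{597363}{2063818} + \frac{3371639}{-342056 - 1950340} = 597363 \cdot \frac{1}{2063818} + \frac{3371639}{-2292396} = \frac{597363}{2063818} + 3371639 \left(- \frac{1}{2292396}\right) = \frac{597363}{2063818} - \frac{3371639}{2292396} = - \frac{2794528352977}{2365544063964}$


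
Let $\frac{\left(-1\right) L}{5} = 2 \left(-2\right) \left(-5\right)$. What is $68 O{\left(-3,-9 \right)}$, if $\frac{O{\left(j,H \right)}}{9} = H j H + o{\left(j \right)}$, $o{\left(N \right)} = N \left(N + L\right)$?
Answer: $40392$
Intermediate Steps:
$L = -100$ ($L = - 5 \cdot 2 \left(-2\right) \left(-5\right) = - 5 \left(\left(-4\right) \left(-5\right)\right) = \left(-5\right) 20 = -100$)
$o{\left(N \right)} = N \left(-100 + N\right)$ ($o{\left(N \right)} = N \left(N - 100\right) = N \left(-100 + N\right)$)
$O{\left(j,H \right)} = 9 j H^{2} + 9 j \left(-100 + j\right)$ ($O{\left(j,H \right)} = 9 \left(H j H + j \left(-100 + j\right)\right) = 9 \left(j H^{2} + j \left(-100 + j\right)\right) = 9 j H^{2} + 9 j \left(-100 + j\right)$)
$68 O{\left(-3,-9 \right)} = 68 \cdot 9 \left(-3\right) \left(-100 - 3 + \left(-9\right)^{2}\right) = 68 \cdot 9 \left(-3\right) \left(-100 - 3 + 81\right) = 68 \cdot 9 \left(-3\right) \left(-22\right) = 68 \cdot 594 = 40392$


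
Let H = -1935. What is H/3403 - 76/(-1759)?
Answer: -3145037/5985877 ≈ -0.52541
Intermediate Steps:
H/3403 - 76/(-1759) = -1935/3403 - 76/(-1759) = -1935*1/3403 - 76*(-1/1759) = -1935/3403 + 76/1759 = -3145037/5985877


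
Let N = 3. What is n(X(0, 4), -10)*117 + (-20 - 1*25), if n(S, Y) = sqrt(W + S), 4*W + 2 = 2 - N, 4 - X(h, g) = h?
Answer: -45 + 117*sqrt(13)/2 ≈ 165.92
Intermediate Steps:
X(h, g) = 4 - h
W = -3/4 (W = -1/2 + (2 - 1*3)/4 = -1/2 + (2 - 3)/4 = -1/2 + (1/4)*(-1) = -1/2 - 1/4 = -3/4 ≈ -0.75000)
n(S, Y) = sqrt(-3/4 + S)
n(X(0, 4), -10)*117 + (-20 - 1*25) = (sqrt(-3 + 4*(4 - 1*0))/2)*117 + (-20 - 1*25) = (sqrt(-3 + 4*(4 + 0))/2)*117 + (-20 - 25) = (sqrt(-3 + 4*4)/2)*117 - 45 = (sqrt(-3 + 16)/2)*117 - 45 = (sqrt(13)/2)*117 - 45 = 117*sqrt(13)/2 - 45 = -45 + 117*sqrt(13)/2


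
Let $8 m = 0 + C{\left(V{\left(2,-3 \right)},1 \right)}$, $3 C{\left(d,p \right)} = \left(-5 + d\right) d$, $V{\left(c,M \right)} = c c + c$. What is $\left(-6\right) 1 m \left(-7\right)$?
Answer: $\frac{21}{2} \approx 10.5$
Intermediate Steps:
$V{\left(c,M \right)} = c + c^{2}$ ($V{\left(c,M \right)} = c^{2} + c = c + c^{2}$)
$C{\left(d,p \right)} = \frac{d \left(-5 + d\right)}{3}$ ($C{\left(d,p \right)} = \frac{\left(-5 + d\right) d}{3} = \frac{d \left(-5 + d\right)}{3}$)
$m = \frac{1}{4}$ ($m = \frac{0 + \frac{2 \left(1 + 2\right) \left(-5 + 2 \left(1 + 2\right)\right)}{3}}{8} = \frac{0 + \frac{2 \cdot 3 \left(-5 + 2 \cdot 3\right)}{3}}{8} = \frac{0 + \frac{1}{3} \cdot 6 \left(-5 + 6\right)}{8} = \frac{0 + \frac{1}{3} \cdot 6 \cdot 1}{8} = \frac{0 + 2}{8} = \frac{1}{8} \cdot 2 = \frac{1}{4} \approx 0.25$)
$\left(-6\right) 1 m \left(-7\right) = \left(-6\right) 1 \cdot \frac{1}{4} \left(-7\right) = \left(-6\right) \left(- \frac{7}{4}\right) = \frac{21}{2}$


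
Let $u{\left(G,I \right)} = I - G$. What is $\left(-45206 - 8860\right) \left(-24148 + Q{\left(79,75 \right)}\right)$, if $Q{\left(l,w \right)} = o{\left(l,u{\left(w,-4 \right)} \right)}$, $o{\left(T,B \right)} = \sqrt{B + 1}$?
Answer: $1305585768 - 54066 i \sqrt{78} \approx 1.3056 \cdot 10^{9} - 4.775 \cdot 10^{5} i$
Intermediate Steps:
$o{\left(T,B \right)} = \sqrt{1 + B}$
$Q{\left(l,w \right)} = \sqrt{-3 - w}$ ($Q{\left(l,w \right)} = \sqrt{1 - \left(4 + w\right)} = \sqrt{-3 - w}$)
$\left(-45206 - 8860\right) \left(-24148 + Q{\left(79,75 \right)}\right) = \left(-45206 - 8860\right) \left(-24148 + \sqrt{-3 - 75}\right) = - 54066 \left(-24148 + \sqrt{-3 - 75}\right) = - 54066 \left(-24148 + \sqrt{-78}\right) = - 54066 \left(-24148 + i \sqrt{78}\right) = 1305585768 - 54066 i \sqrt{78}$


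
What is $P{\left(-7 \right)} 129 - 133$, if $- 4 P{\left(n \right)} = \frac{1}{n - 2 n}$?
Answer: $- \frac{3853}{28} \approx -137.61$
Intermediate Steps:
$P{\left(n \right)} = \frac{1}{4 n}$ ($P{\left(n \right)} = - \frac{1}{4 \left(n - 2 n\right)} = - \frac{1}{4 \left(- n\right)} = - \frac{\left(-1\right) \frac{1}{n}}{4} = \frac{1}{4 n}$)
$P{\left(-7 \right)} 129 - 133 = \frac{1}{4 \left(-7\right)} 129 - 133 = \frac{1}{4} \left(- \frac{1}{7}\right) 129 - 133 = \left(- \frac{1}{28}\right) 129 - 133 = - \frac{129}{28} - 133 = - \frac{3853}{28}$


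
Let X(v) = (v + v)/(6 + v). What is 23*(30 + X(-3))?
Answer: 644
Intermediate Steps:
X(v) = 2*v/(6 + v) (X(v) = (2*v)/(6 + v) = 2*v/(6 + v))
23*(30 + X(-3)) = 23*(30 + 2*(-3)/(6 - 3)) = 23*(30 + 2*(-3)/3) = 23*(30 + 2*(-3)*(⅓)) = 23*(30 - 2) = 23*28 = 644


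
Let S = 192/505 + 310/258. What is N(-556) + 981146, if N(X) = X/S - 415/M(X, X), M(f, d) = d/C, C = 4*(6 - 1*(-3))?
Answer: 14048281791067/14322977 ≈ 9.8082e+5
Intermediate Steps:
S = 103043/65145 (S = 192*(1/505) + 310*(1/258) = 192/505 + 155/129 = 103043/65145 ≈ 1.5817)
C = 36 (C = 4*(6 + 3) = 4*9 = 36)
M(f, d) = d/36
N(X) = -14940/X + 65145*X/103043 (N(X) = X/(103043/65145) - 415*36/X = X*(65145/103043) - 14940/X = 65145*X/103043 - 14940/X = -14940/X + 65145*X/103043)
N(-556) + 981146 = (-14940/(-556) + (65145/103043)*(-556)) + 981146 = (-14940*(-1/556) - 36220620/103043) + 981146 = (3735/139 - 36220620/103043) + 981146 = -4649800575/14322977 + 981146 = 14048281791067/14322977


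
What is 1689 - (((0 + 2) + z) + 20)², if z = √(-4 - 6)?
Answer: 1215 - 44*I*√10 ≈ 1215.0 - 139.14*I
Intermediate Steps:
z = I*√10 (z = √(-10) = I*√10 ≈ 3.1623*I)
1689 - (((0 + 2) + z) + 20)² = 1689 - (((0 + 2) + I*√10) + 20)² = 1689 - ((2 + I*√10) + 20)² = 1689 - (22 + I*√10)²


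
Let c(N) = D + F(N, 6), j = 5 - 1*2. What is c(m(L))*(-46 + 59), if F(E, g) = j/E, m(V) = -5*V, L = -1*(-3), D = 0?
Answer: -13/5 ≈ -2.6000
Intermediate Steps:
L = 3
j = 3 (j = 5 - 2 = 3)
F(E, g) = 3/E
c(N) = 3/N (c(N) = 0 + 3/N = 3/N)
c(m(L))*(-46 + 59) = (3/((-5*3)))*(-46 + 59) = (3/(-15))*13 = (3*(-1/15))*13 = -⅕*13 = -13/5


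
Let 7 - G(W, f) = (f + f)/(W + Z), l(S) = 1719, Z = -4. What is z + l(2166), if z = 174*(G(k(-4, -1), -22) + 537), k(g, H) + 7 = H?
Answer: 95737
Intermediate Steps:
k(g, H) = -7 + H
G(W, f) = 7 - 2*f/(-4 + W) (G(W, f) = 7 - (f + f)/(W - 4) = 7 - 2*f/(-4 + W))
z = 94018 (z = 174*((-28 - 2*(-22) + 7*(-7 - 1))/(-4 + (-7 - 1)) + 537) = 174*((-28 + 44 + 7*(-8))/(-4 - 8) + 537) = 174*((-28 + 44 - 56)/(-12) + 537) = 174*(-1/12*(-40) + 537) = 174*(10/3 + 537) = 174*(1621/3) = 94018)
z + l(2166) = 94018 + 1719 = 95737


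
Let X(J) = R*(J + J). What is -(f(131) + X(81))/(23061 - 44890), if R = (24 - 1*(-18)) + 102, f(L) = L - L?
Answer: 23328/21829 ≈ 1.0687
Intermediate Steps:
f(L) = 0
R = 144 (R = (24 + 18) + 102 = 42 + 102 = 144)
X(J) = 288*J (X(J) = 144*(J + J) = 144*(2*J) = 288*J)
-(f(131) + X(81))/(23061 - 44890) = -(0 + 288*81)/(23061 - 44890) = -(0 + 23328)/(-21829) = -23328*(-1)/21829 = -1*(-23328/21829) = 23328/21829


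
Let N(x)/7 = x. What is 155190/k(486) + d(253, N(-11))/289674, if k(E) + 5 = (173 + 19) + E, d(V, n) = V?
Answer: 4086788939/17722782 ≈ 230.60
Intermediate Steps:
N(x) = 7*x
k(E) = 187 + E (k(E) = -5 + ((173 + 19) + E) = -5 + (192 + E) = 187 + E)
155190/k(486) + d(253, N(-11))/289674 = 155190/(187 + 486) + 253/289674 = 155190/673 + 253*(1/289674) = 155190*(1/673) + 23/26334 = 155190/673 + 23/26334 = 4086788939/17722782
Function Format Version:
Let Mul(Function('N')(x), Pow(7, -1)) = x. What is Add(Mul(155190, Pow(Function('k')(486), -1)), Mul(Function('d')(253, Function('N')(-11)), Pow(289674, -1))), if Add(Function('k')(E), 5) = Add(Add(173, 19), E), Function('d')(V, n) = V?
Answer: Rational(4086788939, 17722782) ≈ 230.60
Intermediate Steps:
Function('N')(x) = Mul(7, x)
Function('k')(E) = Add(187, E) (Function('k')(E) = Add(-5, Add(Add(173, 19), E)) = Add(-5, Add(192, E)) = Add(187, E))
Add(Mul(155190, Pow(Function('k')(486), -1)), Mul(Function('d')(253, Function('N')(-11)), Pow(289674, -1))) = Add(Mul(155190, Pow(Add(187, 486), -1)), Mul(253, Pow(289674, -1))) = Add(Mul(155190, Pow(673, -1)), Mul(253, Rational(1, 289674))) = Add(Mul(155190, Rational(1, 673)), Rational(23, 26334)) = Add(Rational(155190, 673), Rational(23, 26334)) = Rational(4086788939, 17722782)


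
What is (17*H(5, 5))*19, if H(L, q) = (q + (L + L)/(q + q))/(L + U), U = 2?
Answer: 1938/7 ≈ 276.86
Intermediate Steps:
H(L, q) = (q + L/q)/(2 + L) (H(L, q) = (q + (L + L)/(q + q))/(L + 2) = (q + (2*L)/((2*q)))/(2 + L) = (q + (2*L)*(1/(2*q)))/(2 + L) = (q + L/q)/(2 + L))
(17*H(5, 5))*19 = (17*((5 + 5**2)/(5*(2 + 5))))*19 = (17*((1/5)*(5 + 25)/7))*19 = (17*((1/5)*(1/7)*30))*19 = (17*(6/7))*19 = (102/7)*19 = 1938/7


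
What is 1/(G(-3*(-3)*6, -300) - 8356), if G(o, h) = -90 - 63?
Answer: -1/8509 ≈ -0.00011752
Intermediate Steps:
G(o, h) = -153
1/(G(-3*(-3)*6, -300) - 8356) = 1/(-153 - 8356) = 1/(-8509) = -1/8509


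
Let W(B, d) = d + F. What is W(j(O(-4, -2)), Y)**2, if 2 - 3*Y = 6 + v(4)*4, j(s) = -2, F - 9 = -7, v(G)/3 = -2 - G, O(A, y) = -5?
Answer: 5476/9 ≈ 608.44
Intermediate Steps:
v(G) = -6 - 3*G (v(G) = 3*(-2 - G) = -6 - 3*G)
F = 2 (F = 9 - 7 = 2)
Y = 68/3 (Y = 2/3 - (6 + (-6 - 3*4)*4)/3 = 2/3 - (6 + (-6 - 12)*4)/3 = 2/3 - (6 - 18*4)/3 = 2/3 - (6 - 72)/3 = 2/3 - 1/3*(-66) = 2/3 + 22 = 68/3 ≈ 22.667)
W(B, d) = 2 + d (W(B, d) = d + 2 = 2 + d)
W(j(O(-4, -2)), Y)**2 = (2 + 68/3)**2 = (74/3)**2 = 5476/9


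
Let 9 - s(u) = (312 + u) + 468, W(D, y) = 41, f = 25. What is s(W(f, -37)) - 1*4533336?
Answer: -4534148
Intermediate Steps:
s(u) = -771 - u (s(u) = 9 - ((312 + u) + 468) = 9 - (780 + u) = 9 + (-780 - u) = -771 - u)
s(W(f, -37)) - 1*4533336 = (-771 - 1*41) - 1*4533336 = (-771 - 41) - 4533336 = -812 - 4533336 = -4534148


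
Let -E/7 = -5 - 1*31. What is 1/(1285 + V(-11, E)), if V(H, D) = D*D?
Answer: 1/64789 ≈ 1.5435e-5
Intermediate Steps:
E = 252 (E = -7*(-5 - 1*31) = -7*(-5 - 31) = -7*(-36) = 252)
V(H, D) = D**2
1/(1285 + V(-11, E)) = 1/(1285 + 252**2) = 1/(1285 + 63504) = 1/64789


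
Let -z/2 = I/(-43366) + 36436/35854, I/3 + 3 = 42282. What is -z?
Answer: -1483765111/388711141 ≈ -3.8171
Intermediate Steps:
I = 126837 (I = -9 + 3*42282 = -9 + 126846 = 126837)
z = 1483765111/388711141 (z = -2*(126837/(-43366) + 36436/35854) = -2*(126837*(-1/43366) + 36436*(1/35854)) = -2*(-126837/43366 + 18218/17927) = -2*(-1483765111/777422282) = 1483765111/388711141 ≈ 3.8171)
-z = -1*1483765111/388711141 = -1483765111/388711141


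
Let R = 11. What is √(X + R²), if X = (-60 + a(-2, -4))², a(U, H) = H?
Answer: √4217 ≈ 64.938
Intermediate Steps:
X = 4096 (X = (-60 - 4)² = (-64)² = 4096)
√(X + R²) = √(4096 + 11²) = √(4096 + 121) = √4217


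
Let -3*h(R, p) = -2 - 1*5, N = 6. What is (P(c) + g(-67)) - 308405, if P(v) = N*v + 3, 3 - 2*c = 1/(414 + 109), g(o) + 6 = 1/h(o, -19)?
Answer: -1129047191/3661 ≈ -3.0840e+5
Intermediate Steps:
h(R, p) = 7/3 (h(R, p) = -(-2 - 1*5)/3 = -(-2 - 5)/3 = -⅓*(-7) = 7/3)
g(o) = -39/7 (g(o) = -6 + 1/(7/3) = -6 + 3/7 = -39/7)
c = 784/523 (c = 3/2 - 1/(2*(414 + 109)) = 3/2 - ½/523 = 3/2 - ½*1/523 = 3/2 - 1/1046 = 784/523 ≈ 1.4990)
P(v) = 3 + 6*v (P(v) = 6*v + 3 = 3 + 6*v)
(P(c) + g(-67)) - 308405 = ((3 + 6*(784/523)) - 39/7) - 308405 = ((3 + 4704/523) - 39/7) - 308405 = (6273/523 - 39/7) - 308405 = 23514/3661 - 308405 = -1129047191/3661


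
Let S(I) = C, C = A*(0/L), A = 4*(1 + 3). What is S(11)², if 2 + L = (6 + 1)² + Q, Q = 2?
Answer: 0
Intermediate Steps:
L = 49 (L = -2 + ((6 + 1)² + 2) = -2 + (7² + 2) = -2 + (49 + 2) = -2 + 51 = 49)
A = 16 (A = 4*4 = 16)
C = 0 (C = 16*(0/49) = 16*(0*(1/49)) = 16*0 = 0)
S(I) = 0
S(11)² = 0² = 0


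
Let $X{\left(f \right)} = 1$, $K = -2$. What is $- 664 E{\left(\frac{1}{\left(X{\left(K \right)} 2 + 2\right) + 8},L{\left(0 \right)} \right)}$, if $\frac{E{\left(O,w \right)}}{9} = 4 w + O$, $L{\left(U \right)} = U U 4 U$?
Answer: $-498$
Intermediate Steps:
$L{\left(U \right)} = 4 U^{3}$ ($L{\left(U \right)} = U^{2} \cdot 4 U = 4 U^{3}$)
$E{\left(O,w \right)} = 9 O + 36 w$ ($E{\left(O,w \right)} = 9 \left(4 w + O\right) = 9 \left(O + 4 w\right) = 9 O + 36 w$)
$- 664 E{\left(\frac{1}{\left(X{\left(K \right)} 2 + 2\right) + 8},L{\left(0 \right)} \right)} = - 664 \left(\frac{9}{\left(1 \cdot 2 + 2\right) + 8} + 36 \cdot 4 \cdot 0^{3}\right) = - 664 \left(\frac{9}{\left(2 + 2\right) + 8} + 36 \cdot 4 \cdot 0\right) = - 664 \left(\frac{9}{4 + 8} + 36 \cdot 0\right) = - 664 \left(\frac{9}{12} + 0\right) = - 664 \left(9 \cdot \frac{1}{12} + 0\right) = - 664 \left(\frac{3}{4} + 0\right) = \left(-664\right) \frac{3}{4} = -498$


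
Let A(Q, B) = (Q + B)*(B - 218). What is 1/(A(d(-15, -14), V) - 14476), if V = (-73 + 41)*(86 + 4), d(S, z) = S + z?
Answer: 1/8997606 ≈ 1.1114e-7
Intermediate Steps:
V = -2880 (V = -32*90 = -2880)
A(Q, B) = (-218 + B)*(B + Q) (A(Q, B) = (B + Q)*(-218 + B) = (-218 + B)*(B + Q))
1/(A(d(-15, -14), V) - 14476) = 1/(((-2880)**2 - 218*(-2880) - 218*(-15 - 14) - 2880*(-15 - 14)) - 14476) = 1/((8294400 + 627840 - 218*(-29) - 2880*(-29)) - 14476) = 1/((8294400 + 627840 + 6322 + 83520) - 14476) = 1/(9012082 - 14476) = 1/8997606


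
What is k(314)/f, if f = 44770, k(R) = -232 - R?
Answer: -273/22385 ≈ -0.012196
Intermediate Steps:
k(314)/f = (-232 - 1*314)/44770 = (-232 - 314)*(1/44770) = -546*1/44770 = -273/22385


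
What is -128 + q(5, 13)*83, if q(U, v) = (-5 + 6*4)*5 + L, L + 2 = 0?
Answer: 7591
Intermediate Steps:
L = -2 (L = -2 + 0 = -2)
q(U, v) = 93 (q(U, v) = (-5 + 6*4)*5 - 2 = (-5 + 24)*5 - 2 = 19*5 - 2 = 95 - 2 = 93)
-128 + q(5, 13)*83 = -128 + 93*83 = -128 + 7719 = 7591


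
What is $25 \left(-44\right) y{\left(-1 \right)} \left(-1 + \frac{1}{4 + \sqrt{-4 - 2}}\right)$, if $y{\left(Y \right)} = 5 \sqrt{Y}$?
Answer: $\frac{5500 \left(3 + i \sqrt{6}\right)}{\sqrt{6} - 4 i} \approx -612.37 + 4500.0 i$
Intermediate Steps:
$25 \left(-44\right) y{\left(-1 \right)} \left(-1 + \frac{1}{4 + \sqrt{-4 - 2}}\right) = 25 \left(-44\right) 5 \sqrt{-1} \left(-1 + \frac{1}{4 + \sqrt{-4 - 2}}\right) = - 1100 \cdot 5 i \left(-1 + \frac{1}{4 + \sqrt{-6}}\right) = - 1100 \cdot 5 i \left(-1 + \frac{1}{4 + i \sqrt{6}}\right) = - 5500 i \left(-1 + \frac{1}{4 + i \sqrt{6}}\right)$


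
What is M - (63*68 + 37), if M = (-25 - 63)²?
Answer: 3423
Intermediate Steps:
M = 7744 (M = (-88)² = 7744)
M - (63*68 + 37) = 7744 - (63*68 + 37) = 7744 - (4284 + 37) = 7744 - 1*4321 = 7744 - 4321 = 3423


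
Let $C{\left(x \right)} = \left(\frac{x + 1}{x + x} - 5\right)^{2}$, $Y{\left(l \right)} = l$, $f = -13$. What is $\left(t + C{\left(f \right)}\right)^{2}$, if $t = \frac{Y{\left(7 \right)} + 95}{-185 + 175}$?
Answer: $\frac{77193796}{714025} \approx 108.11$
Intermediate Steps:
$C{\left(x \right)} = \left(-5 + \frac{1 + x}{2 x}\right)^{2}$ ($C{\left(x \right)} = \left(\frac{1 + x}{2 x} - 5\right)^{2} = \left(-5 + \frac{1 + x}{2 x}\right)^{2}$)
$t = - \frac{51}{5}$ ($t = \frac{7 + 95}{-185 + 175} = \frac{102}{-10} = 102 \left(- \frac{1}{10}\right) = - \frac{51}{5} \approx -10.2$)
$\left(t + C{\left(f \right)}\right)^{2} = \left(- \frac{51}{5} + \frac{\left(-1 + 9 \left(-13\right)\right)^{2}}{4 \cdot 169}\right)^{2} = \left(- \frac{51}{5} + \frac{1}{4} \cdot \frac{1}{169} \left(-1 - 117\right)^{2}\right)^{2} = \left(- \frac{51}{5} + \frac{1}{4} \cdot \frac{1}{169} \left(-118\right)^{2}\right)^{2} = \left(- \frac{51}{5} + \frac{1}{4} \cdot \frac{1}{169} \cdot 13924\right)^{2} = \left(- \frac{51}{5} + \frac{3481}{169}\right)^{2} = \left(\frac{8786}{845}\right)^{2} = \frac{77193796}{714025}$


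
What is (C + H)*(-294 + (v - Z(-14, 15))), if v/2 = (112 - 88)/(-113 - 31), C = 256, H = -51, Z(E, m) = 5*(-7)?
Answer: -159490/3 ≈ -53163.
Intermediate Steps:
Z(E, m) = -35
v = -⅓ (v = 2*((112 - 88)/(-113 - 31)) = 2*(24/(-144)) = 2*(24*(-1/144)) = 2*(-⅙) = -⅓ ≈ -0.33333)
(C + H)*(-294 + (v - Z(-14, 15))) = (256 - 51)*(-294 + (-⅓ - 1*(-35))) = 205*(-294 + (-⅓ + 35)) = 205*(-294 + 104/3) = 205*(-778/3) = -159490/3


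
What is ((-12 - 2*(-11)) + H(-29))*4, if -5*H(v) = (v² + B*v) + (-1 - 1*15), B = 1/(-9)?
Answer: -28016/45 ≈ -622.58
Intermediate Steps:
B = -⅑ ≈ -0.11111
H(v) = 16/5 - v²/5 + v/45 (H(v) = -((v² - v/9) + (-1 - 1*15))/5 = -((v² - v/9) + (-1 - 15))/5 = -((v² - v/9) - 16)/5 = -(-16 + v² - v/9)/5 = 16/5 - v²/5 + v/45)
((-12 - 2*(-11)) + H(-29))*4 = ((-12 - 2*(-11)) + (16/5 - ⅕*(-29)² + (1/45)*(-29)))*4 = ((-12 + 22) + (16/5 - ⅕*841 - 29/45))*4 = (10 + (16/5 - 841/5 - 29/45))*4 = (10 - 7454/45)*4 = -7004/45*4 = -28016/45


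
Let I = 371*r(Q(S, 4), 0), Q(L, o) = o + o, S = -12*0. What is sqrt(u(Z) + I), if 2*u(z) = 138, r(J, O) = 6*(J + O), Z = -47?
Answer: sqrt(17877) ≈ 133.70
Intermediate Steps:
S = 0 (S = -3*0 = 0)
Q(L, o) = 2*o
r(J, O) = 6*J + 6*O
u(z) = 69 (u(z) = (1/2)*138 = 69)
I = 17808 (I = 371*(6*(2*4) + 6*0) = 371*(6*8 + 0) = 371*(48 + 0) = 371*48 = 17808)
sqrt(u(Z) + I) = sqrt(69 + 17808) = sqrt(17877)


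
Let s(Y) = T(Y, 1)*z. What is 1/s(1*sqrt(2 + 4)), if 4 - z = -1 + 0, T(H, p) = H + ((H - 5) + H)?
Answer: 1/29 + 3*sqrt(6)/145 ≈ 0.085162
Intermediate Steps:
T(H, p) = -5 + 3*H (T(H, p) = H + ((-5 + H) + H) = H + (-5 + 2*H) = -5 + 3*H)
z = 5 (z = 4 - (-1 + 0) = 4 - 1*(-1) = 4 + 1 = 5)
s(Y) = -25 + 15*Y (s(Y) = (-5 + 3*Y)*5 = -25 + 15*Y)
1/s(1*sqrt(2 + 4)) = 1/(-25 + 15*(1*sqrt(2 + 4))) = 1/(-25 + 15*(1*sqrt(6))) = 1/(-25 + 15*sqrt(6))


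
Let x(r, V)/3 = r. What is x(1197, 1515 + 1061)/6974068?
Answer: 3591/6974068 ≈ 0.00051491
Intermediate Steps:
x(r, V) = 3*r
x(1197, 1515 + 1061)/6974068 = (3*1197)/6974068 = 3591*(1/6974068) = 3591/6974068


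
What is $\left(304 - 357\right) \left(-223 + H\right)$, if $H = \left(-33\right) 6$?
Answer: $22313$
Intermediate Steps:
$H = -198$
$\left(304 - 357\right) \left(-223 + H\right) = \left(304 - 357\right) \left(-223 - 198\right) = \left(-53\right) \left(-421\right) = 22313$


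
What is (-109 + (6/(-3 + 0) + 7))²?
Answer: 10816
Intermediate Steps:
(-109 + (6/(-3 + 0) + 7))² = (-109 + (6/(-3) + 7))² = (-109 + (6*(-⅓) + 7))² = (-109 + (-2 + 7))² = (-109 + 5)² = (-104)² = 10816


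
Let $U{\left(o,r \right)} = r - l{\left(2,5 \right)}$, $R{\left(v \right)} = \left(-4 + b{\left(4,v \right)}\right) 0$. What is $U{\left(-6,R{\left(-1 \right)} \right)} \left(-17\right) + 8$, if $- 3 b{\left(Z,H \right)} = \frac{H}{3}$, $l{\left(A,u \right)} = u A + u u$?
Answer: $603$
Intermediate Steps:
$l{\left(A,u \right)} = u^{2} + A u$ ($l{\left(A,u \right)} = A u + u^{2} = u^{2} + A u$)
$b{\left(Z,H \right)} = - \frac{H}{9}$ ($b{\left(Z,H \right)} = - \frac{H \frac{1}{3}}{3} = - \frac{\frac{1}{3} H}{3} = - \frac{H}{9}$)
$R{\left(v \right)} = 0$ ($R{\left(v \right)} = \left(-4 - \frac{v}{9}\right) 0 = 0$)
$U{\left(o,r \right)} = -35 + r$ ($U{\left(o,r \right)} = r - 5 \left(2 + 5\right) = r - 5 \cdot 7 = r - 35 = -35 + r$)
$U{\left(-6,R{\left(-1 \right)} \right)} \left(-17\right) + 8 = \left(-35 + 0\right) \left(-17\right) + 8 = \left(-35\right) \left(-17\right) + 8 = 595 + 8 = 603$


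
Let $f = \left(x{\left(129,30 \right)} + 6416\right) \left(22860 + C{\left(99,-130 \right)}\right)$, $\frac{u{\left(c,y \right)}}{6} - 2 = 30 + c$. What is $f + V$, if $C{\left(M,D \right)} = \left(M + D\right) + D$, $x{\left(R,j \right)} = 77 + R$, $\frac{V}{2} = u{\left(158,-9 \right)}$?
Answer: $150315058$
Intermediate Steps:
$u{\left(c,y \right)} = 192 + 6 c$ ($u{\left(c,y \right)} = 12 + 6 \left(30 + c\right) = 12 + \left(180 + 6 c\right) = 192 + 6 c$)
$V = 2280$ ($V = 2 \left(192 + 6 \cdot 158\right) = 2 \left(192 + 948\right) = 2 \cdot 1140 = 2280$)
$C{\left(M,D \right)} = M + 2 D$ ($C{\left(M,D \right)} = \left(D + M\right) + D = M + 2 D$)
$f = 150312778$ ($f = \left(\left(77 + 129\right) + 6416\right) \left(22860 + \left(99 + 2 \left(-130\right)\right)\right) = \left(206 + 6416\right) \left(22860 + \left(99 - 260\right)\right) = 6622 \left(22860 - 161\right) = 6622 \cdot 22699 = 150312778$)
$f + V = 150312778 + 2280 = 150315058$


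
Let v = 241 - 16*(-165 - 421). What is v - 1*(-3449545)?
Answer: 3459162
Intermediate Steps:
v = 9617 (v = 241 - 16*(-586) = 241 + 9376 = 9617)
v - 1*(-3449545) = 9617 - 1*(-3449545) = 9617 + 3449545 = 3459162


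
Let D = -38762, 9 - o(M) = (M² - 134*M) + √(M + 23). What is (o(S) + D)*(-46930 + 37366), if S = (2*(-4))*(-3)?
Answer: 345384732 + 9564*√47 ≈ 3.4545e+8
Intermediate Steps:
S = 24 (S = -8*(-3) = 24)
o(M) = 9 - M² - √(23 + M) + 134*M (o(M) = 9 - ((M² - 134*M) + √(M + 23)) = 9 - ((M² - 134*M) + √(23 + M)) = 9 - (M² + √(23 + M) - 134*M) = 9 + (-M² - √(23 + M) + 134*M) = 9 - M² - √(23 + M) + 134*M)
(o(S) + D)*(-46930 + 37366) = ((9 - 1*24² - √(23 + 24) + 134*24) - 38762)*(-46930 + 37366) = ((9 - 1*576 - √47 + 3216) - 38762)*(-9564) = ((9 - 576 - √47 + 3216) - 38762)*(-9564) = ((2649 - √47) - 38762)*(-9564) = (-36113 - √47)*(-9564) = 345384732 + 9564*√47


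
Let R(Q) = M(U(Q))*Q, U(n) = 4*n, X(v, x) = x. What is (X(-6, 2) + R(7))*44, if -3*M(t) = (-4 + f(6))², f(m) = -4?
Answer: -19448/3 ≈ -6482.7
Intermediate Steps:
M(t) = -64/3 (M(t) = -(-4 - 4)²/3 = -⅓*(-8)² = -⅓*64 = -64/3)
R(Q) = -64*Q/3
(X(-6, 2) + R(7))*44 = (2 - 64/3*7)*44 = (2 - 448/3)*44 = -442/3*44 = -19448/3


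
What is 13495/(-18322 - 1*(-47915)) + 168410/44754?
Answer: 2793856180/662202561 ≈ 4.2190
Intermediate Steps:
13495/(-18322 - 1*(-47915)) + 168410/44754 = 13495/(-18322 + 47915) + 168410*(1/44754) = 13495/29593 + 84205/22377 = 2793856180/662202561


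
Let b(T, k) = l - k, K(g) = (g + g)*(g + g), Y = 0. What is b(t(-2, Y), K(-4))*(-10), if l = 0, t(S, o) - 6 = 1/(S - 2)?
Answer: 640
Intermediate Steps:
t(S, o) = 6 + 1/(-2 + S) (t(S, o) = 6 + 1/(S - 2) = 6 + 1/(-2 + S))
K(g) = 4*g² (K(g) = (2*g)*(2*g) = 4*g²)
b(T, k) = -k (b(T, k) = 0 - k = -k)
b(t(-2, Y), K(-4))*(-10) = -4*(-4)²*(-10) = -4*16*(-10) = -1*64*(-10) = -64*(-10) = 640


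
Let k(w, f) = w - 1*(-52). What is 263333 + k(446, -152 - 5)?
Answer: 263831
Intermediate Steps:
k(w, f) = 52 + w (k(w, f) = w + 52 = 52 + w)
263333 + k(446, -152 - 5) = 263333 + (52 + 446) = 263333 + 498 = 263831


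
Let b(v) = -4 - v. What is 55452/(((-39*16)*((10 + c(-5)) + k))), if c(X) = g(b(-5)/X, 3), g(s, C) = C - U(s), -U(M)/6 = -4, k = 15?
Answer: -4621/208 ≈ -22.216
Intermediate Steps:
U(M) = 24 (U(M) = -6*(-4) = 24)
g(s, C) = -24 + C (g(s, C) = C - 1*24 = C - 24 = -24 + C)
c(X) = -21 (c(X) = -24 + 3 = -21)
55452/(((-39*16)*((10 + c(-5)) + k))) = 55452/(((-39*16)*((10 - 21) + 15))) = 55452/((-624*(-11 + 15))) = 55452/((-624*4)) = 55452/(-2496) = 55452*(-1/2496) = -4621/208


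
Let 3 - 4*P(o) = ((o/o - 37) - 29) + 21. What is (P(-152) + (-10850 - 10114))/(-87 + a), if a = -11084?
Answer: 83809/44684 ≈ 1.8756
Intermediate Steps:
P(o) = 47/4 (P(o) = 3/4 - (((o/o - 37) - 29) + 21)/4 = 3/4 - (((1 - 37) - 29) + 21)/4 = 3/4 - ((-36 - 29) + 21)/4 = 3/4 - (-65 + 21)/4 = 3/4 - 1/4*(-44) = 3/4 + 11 = 47/4)
(P(-152) + (-10850 - 10114))/(-87 + a) = (47/4 + (-10850 - 10114))/(-87 - 11084) = (47/4 - 20964)/(-11171) = -83809/4*(-1/11171) = 83809/44684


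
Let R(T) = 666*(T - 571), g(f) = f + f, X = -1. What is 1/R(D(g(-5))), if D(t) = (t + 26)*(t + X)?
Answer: -1/497502 ≈ -2.0100e-6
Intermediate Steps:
g(f) = 2*f
D(t) = (-1 + t)*(26 + t) (D(t) = (t + 26)*(t - 1) = (26 + t)*(-1 + t) = (-1 + t)*(26 + t))
R(T) = -380286 + 666*T (R(T) = 666*(-571 + T) = -380286 + 666*T)
1/R(D(g(-5))) = 1/(-380286 + 666*(-26 + (2*(-5))² + 25*(2*(-5)))) = 1/(-380286 + 666*(-26 + (-10)² + 25*(-10))) = 1/(-380286 + 666*(-26 + 100 - 250)) = 1/(-380286 + 666*(-176)) = 1/(-380286 - 117216) = 1/(-497502) = -1/497502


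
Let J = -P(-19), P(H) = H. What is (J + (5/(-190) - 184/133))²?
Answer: 21893041/70756 ≈ 309.42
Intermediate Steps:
J = 19 (J = -1*(-19) = 19)
(J + (5/(-190) - 184/133))² = (19 + (5/(-190) - 184/133))² = (19 + (5*(-1/190) - 184*1/133))² = (19 + (-1/38 - 184/133))² = (19 - 375/266)² = (4679/266)² = 21893041/70756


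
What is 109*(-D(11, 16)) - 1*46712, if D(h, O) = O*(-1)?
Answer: -44968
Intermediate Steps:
D(h, O) = -O
109*(-D(11, 16)) - 1*46712 = 109*(-(-1)*16) - 1*46712 = 109*(-1*(-16)) - 46712 = 109*16 - 46712 = 1744 - 46712 = -44968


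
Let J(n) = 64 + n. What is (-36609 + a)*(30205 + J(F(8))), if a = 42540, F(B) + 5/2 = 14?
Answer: 359187291/2 ≈ 1.7959e+8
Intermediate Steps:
F(B) = 23/2 (F(B) = -5/2 + 14 = 23/2)
(-36609 + a)*(30205 + J(F(8))) = (-36609 + 42540)*(30205 + (64 + 23/2)) = 5931*(30205 + 151/2) = 5931*(60561/2) = 359187291/2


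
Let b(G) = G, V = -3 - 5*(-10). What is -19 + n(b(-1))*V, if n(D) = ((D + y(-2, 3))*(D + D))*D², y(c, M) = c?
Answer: 263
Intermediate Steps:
V = 47 (V = -3 + 50 = 47)
n(D) = 2*D³*(-2 + D) (n(D) = ((D - 2)*(D + D))*D² = ((-2 + D)*(2*D))*D² = (2*D*(-2 + D))*D² = 2*D³*(-2 + D))
-19 + n(b(-1))*V = -19 + (2*(-1)³*(-2 - 1))*47 = -19 + (2*(-1)*(-3))*47 = -19 + 6*47 = -19 + 282 = 263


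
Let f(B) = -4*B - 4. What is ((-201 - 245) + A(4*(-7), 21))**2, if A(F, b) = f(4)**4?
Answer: 25457478916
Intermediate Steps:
f(B) = -4 - 4*B
A(F, b) = 160000 (A(F, b) = (-4 - 4*4)**4 = (-4 - 16)**4 = (-20)**4 = 160000)
((-201 - 245) + A(4*(-7), 21))**2 = ((-201 - 245) + 160000)**2 = (-446 + 160000)**2 = 159554**2 = 25457478916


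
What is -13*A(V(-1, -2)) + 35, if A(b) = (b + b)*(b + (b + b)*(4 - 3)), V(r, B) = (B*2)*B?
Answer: -4957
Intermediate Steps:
V(r, B) = 2*B**2 (V(r, B) = (2*B)*B = 2*B**2)
A(b) = 6*b**2 (A(b) = (2*b)*(b + (2*b)*1) = (2*b)*(b + 2*b) = (2*b)*(3*b) = 6*b**2)
-13*A(V(-1, -2)) + 35 = -78*(2*(-2)**2)**2 + 35 = -78*(2*4)**2 + 35 = -78*8**2 + 35 = -78*64 + 35 = -13*384 + 35 = -4992 + 35 = -4957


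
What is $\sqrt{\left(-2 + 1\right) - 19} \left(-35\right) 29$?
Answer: $- 2030 i \sqrt{5} \approx - 4539.2 i$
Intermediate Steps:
$\sqrt{\left(-2 + 1\right) - 19} \left(-35\right) 29 = \sqrt{-1 - 19} \left(-35\right) 29 = \sqrt{-20} \left(-35\right) 29 = 2 i \sqrt{5} \left(-35\right) 29 = - 70 i \sqrt{5} \cdot 29 = - 2030 i \sqrt{5}$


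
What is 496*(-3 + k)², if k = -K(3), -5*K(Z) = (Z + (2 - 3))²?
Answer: 60016/25 ≈ 2400.6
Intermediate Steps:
K(Z) = -(-1 + Z)²/5 (K(Z) = -(Z + (2 - 3))²/5 = -(Z - 1)²/5 = -(-1 + Z)²/5)
k = ⅘ (k = -(-1)*(-1 + 3)²/5 = -(-1)*2²/5 = -(-1)*4/5 = -1*(-⅘) = ⅘ ≈ 0.80000)
496*(-3 + k)² = 496*(-3 + ⅘)² = 496*(-11/5)² = 496*(121/25) = 60016/25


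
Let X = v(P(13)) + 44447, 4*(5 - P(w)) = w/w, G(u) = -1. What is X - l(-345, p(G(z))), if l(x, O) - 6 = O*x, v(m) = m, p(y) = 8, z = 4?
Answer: 188823/4 ≈ 47206.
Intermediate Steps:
P(w) = 19/4 (P(w) = 5 - w/(4*w) = 5 - ¼*1 = 5 - ¼ = 19/4)
l(x, O) = 6 + O*x
X = 177807/4 (X = 19/4 + 44447 = 177807/4 ≈ 44452.)
X - l(-345, p(G(z))) = 177807/4 - (6 + 8*(-345)) = 177807/4 - (6 - 2760) = 177807/4 - 1*(-2754) = 177807/4 + 2754 = 188823/4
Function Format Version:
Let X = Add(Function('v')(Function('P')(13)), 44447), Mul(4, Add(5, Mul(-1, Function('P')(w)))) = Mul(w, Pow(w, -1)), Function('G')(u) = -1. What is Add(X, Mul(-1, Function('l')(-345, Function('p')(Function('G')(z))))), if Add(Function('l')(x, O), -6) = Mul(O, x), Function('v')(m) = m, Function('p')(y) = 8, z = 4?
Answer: Rational(188823, 4) ≈ 47206.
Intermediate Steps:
Function('P')(w) = Rational(19, 4) (Function('P')(w) = Add(5, Mul(Rational(-1, 4), Mul(w, Pow(w, -1)))) = Add(5, Mul(Rational(-1, 4), 1)) = Add(5, Rational(-1, 4)) = Rational(19, 4))
Function('l')(x, O) = Add(6, Mul(O, x))
X = Rational(177807, 4) (X = Add(Rational(19, 4), 44447) = Rational(177807, 4) ≈ 44452.)
Add(X, Mul(-1, Function('l')(-345, Function('p')(Function('G')(z))))) = Add(Rational(177807, 4), Mul(-1, Add(6, Mul(8, -345)))) = Add(Rational(177807, 4), Mul(-1, Add(6, -2760))) = Add(Rational(177807, 4), Mul(-1, -2754)) = Add(Rational(177807, 4), 2754) = Rational(188823, 4)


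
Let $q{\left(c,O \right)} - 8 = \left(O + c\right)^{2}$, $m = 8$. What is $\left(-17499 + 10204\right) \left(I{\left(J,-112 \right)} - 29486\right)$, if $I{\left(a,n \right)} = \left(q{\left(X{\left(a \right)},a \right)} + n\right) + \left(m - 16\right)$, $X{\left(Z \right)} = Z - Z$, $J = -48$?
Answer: $199109730$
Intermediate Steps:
$X{\left(Z \right)} = 0$
$q{\left(c,O \right)} = 8 + \left(O + c\right)^{2}$
$I{\left(a,n \right)} = n + a^{2}$ ($I{\left(a,n \right)} = \left(\left(8 + \left(a + 0\right)^{2}\right) + n\right) + \left(8 - 16\right) = \left(\left(8 + a^{2}\right) + n\right) - 8 = \left(8 + n + a^{2}\right) - 8 = n + a^{2}$)
$\left(-17499 + 10204\right) \left(I{\left(J,-112 \right)} - 29486\right) = \left(-17499 + 10204\right) \left(\left(-112 + \left(-48\right)^{2}\right) - 29486\right) = - 7295 \left(\left(-112 + 2304\right) - 29486\right) = - 7295 \left(2192 - 29486\right) = \left(-7295\right) \left(-27294\right) = 199109730$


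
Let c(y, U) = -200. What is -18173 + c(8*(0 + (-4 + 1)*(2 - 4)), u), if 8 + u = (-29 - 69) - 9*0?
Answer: -18373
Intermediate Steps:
u = -106 (u = -8 + ((-29 - 69) - 9*0) = -8 + (-98 + 0) = -8 - 98 = -106)
-18173 + c(8*(0 + (-4 + 1)*(2 - 4)), u) = -18173 - 200 = -18373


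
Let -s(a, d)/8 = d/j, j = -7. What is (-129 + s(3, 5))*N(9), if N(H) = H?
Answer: -7767/7 ≈ -1109.6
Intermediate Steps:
s(a, d) = 8*d/7 (s(a, d) = -8*d/(-7) = -8*d*(-1)/7 = -(-8)*d/7 = 8*d/7)
(-129 + s(3, 5))*N(9) = (-129 + (8/7)*5)*9 = (-129 + 40/7)*9 = -863/7*9 = -7767/7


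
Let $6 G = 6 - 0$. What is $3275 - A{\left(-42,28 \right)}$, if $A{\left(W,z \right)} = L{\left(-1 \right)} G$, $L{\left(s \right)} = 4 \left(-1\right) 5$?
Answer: $3295$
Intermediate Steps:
$L{\left(s \right)} = -20$ ($L{\left(s \right)} = \left(-4\right) 5 = -20$)
$G = 1$ ($G = \frac{6 - 0}{6} = \frac{6 + 0}{6} = \frac{1}{6} \cdot 6 = 1$)
$A{\left(W,z \right)} = -20$ ($A{\left(W,z \right)} = \left(-20\right) 1 = -20$)
$3275 - A{\left(-42,28 \right)} = 3275 - -20 = 3275 + 20 = 3295$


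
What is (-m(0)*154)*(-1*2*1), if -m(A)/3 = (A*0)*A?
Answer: 0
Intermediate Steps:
m(A) = 0 (m(A) = -3*A*0*A = -0*A = -3*0 = 0)
(-m(0)*154)*(-1*2*1) = (-1*0*154)*(-1*2*1) = (0*154)*(-2*1) = 0*(-2) = 0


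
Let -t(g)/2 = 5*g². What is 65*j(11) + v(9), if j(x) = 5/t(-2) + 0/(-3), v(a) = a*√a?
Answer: 151/8 ≈ 18.875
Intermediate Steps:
v(a) = a^(3/2)
t(g) = -10*g²
j(x) = -⅛ (j(x) = 5/((-10*(-2)²)) + 0/(-3) = 5/((-10*4)) + 0*(-⅓) = 5/(-40) + 0 = 5*(-1/40) + 0 = -⅛ + 0 = -⅛)
65*j(11) + v(9) = 65*(-⅛) + 9^(3/2) = -65/8 + 27 = 151/8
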